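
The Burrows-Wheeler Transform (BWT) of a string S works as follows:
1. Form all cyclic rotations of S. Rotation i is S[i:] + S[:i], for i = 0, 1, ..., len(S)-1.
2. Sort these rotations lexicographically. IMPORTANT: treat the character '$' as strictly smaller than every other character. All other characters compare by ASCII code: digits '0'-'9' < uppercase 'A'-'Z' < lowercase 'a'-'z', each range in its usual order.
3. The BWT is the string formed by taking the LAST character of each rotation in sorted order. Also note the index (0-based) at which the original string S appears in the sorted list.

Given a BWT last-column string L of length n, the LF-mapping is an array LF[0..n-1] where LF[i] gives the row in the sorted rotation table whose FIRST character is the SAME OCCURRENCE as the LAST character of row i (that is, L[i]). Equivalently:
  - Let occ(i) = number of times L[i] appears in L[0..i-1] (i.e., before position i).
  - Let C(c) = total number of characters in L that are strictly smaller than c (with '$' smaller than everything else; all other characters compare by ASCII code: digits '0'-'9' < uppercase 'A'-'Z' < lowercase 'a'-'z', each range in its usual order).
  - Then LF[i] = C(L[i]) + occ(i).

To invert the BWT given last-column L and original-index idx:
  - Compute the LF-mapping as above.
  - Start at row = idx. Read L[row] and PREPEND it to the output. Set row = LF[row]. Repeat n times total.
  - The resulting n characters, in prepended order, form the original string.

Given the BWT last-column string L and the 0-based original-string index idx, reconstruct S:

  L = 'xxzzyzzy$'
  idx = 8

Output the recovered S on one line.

LF mapping: 1 2 5 6 3 7 8 4 0
Walk LF starting at row 8, prepending L[row]:
  step 1: row=8, L[8]='$', prepend. Next row=LF[8]=0
  step 2: row=0, L[0]='x', prepend. Next row=LF[0]=1
  step 3: row=1, L[1]='x', prepend. Next row=LF[1]=2
  step 4: row=2, L[2]='z', prepend. Next row=LF[2]=5
  step 5: row=5, L[5]='z', prepend. Next row=LF[5]=7
  step 6: row=7, L[7]='y', prepend. Next row=LF[7]=4
  step 7: row=4, L[4]='y', prepend. Next row=LF[4]=3
  step 8: row=3, L[3]='z', prepend. Next row=LF[3]=6
  step 9: row=6, L[6]='z', prepend. Next row=LF[6]=8
Reversed output: zzyyzzxx$

Answer: zzyyzzxx$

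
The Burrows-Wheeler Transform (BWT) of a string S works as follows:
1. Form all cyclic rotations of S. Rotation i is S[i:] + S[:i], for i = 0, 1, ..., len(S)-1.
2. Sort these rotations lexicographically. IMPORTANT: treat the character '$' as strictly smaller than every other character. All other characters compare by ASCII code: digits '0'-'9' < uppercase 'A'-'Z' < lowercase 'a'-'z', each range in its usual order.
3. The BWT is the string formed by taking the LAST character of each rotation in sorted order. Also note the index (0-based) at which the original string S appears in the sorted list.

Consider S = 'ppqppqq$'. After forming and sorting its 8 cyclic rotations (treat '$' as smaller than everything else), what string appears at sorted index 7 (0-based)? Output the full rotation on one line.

Answer: qq$ppqpp

Derivation:
All 8 rotations (rotation i = S[i:]+S[:i]):
  rot[0] = ppqppqq$
  rot[1] = pqppqq$p
  rot[2] = qppqq$pp
  rot[3] = ppqq$ppq
  rot[4] = pqq$ppqp
  rot[5] = qq$ppqpp
  rot[6] = q$ppqppq
  rot[7] = $ppqppqq
Sorted (with $ < everything):
  sorted[0] = $ppqppqq
  sorted[1] = ppqppqq$
  sorted[2] = ppqq$ppq
  sorted[3] = pqppqq$p
  sorted[4] = pqq$ppqp
  sorted[5] = q$ppqppq
  sorted[6] = qppqq$pp
  sorted[7] = qq$ppqpp
sorted[7] = qq$ppqpp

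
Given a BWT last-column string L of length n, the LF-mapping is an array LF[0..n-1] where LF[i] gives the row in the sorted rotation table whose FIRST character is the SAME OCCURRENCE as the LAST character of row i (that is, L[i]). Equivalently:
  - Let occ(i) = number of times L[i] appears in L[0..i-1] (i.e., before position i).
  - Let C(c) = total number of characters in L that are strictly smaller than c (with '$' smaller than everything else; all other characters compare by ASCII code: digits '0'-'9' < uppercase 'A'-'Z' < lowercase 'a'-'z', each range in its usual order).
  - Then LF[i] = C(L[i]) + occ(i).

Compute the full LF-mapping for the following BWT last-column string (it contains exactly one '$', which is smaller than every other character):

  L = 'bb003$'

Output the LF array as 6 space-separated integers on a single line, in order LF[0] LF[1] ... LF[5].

Char counts: '$':1, '0':2, '3':1, 'b':2
C (first-col start): C('$')=0, C('0')=1, C('3')=3, C('b')=4
L[0]='b': occ=0, LF[0]=C('b')+0=4+0=4
L[1]='b': occ=1, LF[1]=C('b')+1=4+1=5
L[2]='0': occ=0, LF[2]=C('0')+0=1+0=1
L[3]='0': occ=1, LF[3]=C('0')+1=1+1=2
L[4]='3': occ=0, LF[4]=C('3')+0=3+0=3
L[5]='$': occ=0, LF[5]=C('$')+0=0+0=0

Answer: 4 5 1 2 3 0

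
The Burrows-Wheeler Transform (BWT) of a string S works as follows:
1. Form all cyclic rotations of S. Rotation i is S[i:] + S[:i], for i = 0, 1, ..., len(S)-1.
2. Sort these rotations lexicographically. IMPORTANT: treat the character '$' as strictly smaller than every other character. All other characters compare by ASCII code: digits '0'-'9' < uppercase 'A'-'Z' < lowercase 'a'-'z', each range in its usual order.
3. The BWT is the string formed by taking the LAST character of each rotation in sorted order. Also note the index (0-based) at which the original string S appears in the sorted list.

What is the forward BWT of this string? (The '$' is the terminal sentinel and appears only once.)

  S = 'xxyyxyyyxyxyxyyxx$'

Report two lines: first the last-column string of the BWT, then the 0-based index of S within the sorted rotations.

All 18 rotations (rotation i = S[i:]+S[:i]):
  rot[0] = xxyyxyyyxyxyxyyxx$
  rot[1] = xyyxyyyxyxyxyyxx$x
  rot[2] = yyxyyyxyxyxyyxx$xx
  rot[3] = yxyyyxyxyxyyxx$xxy
  rot[4] = xyyyxyxyxyyxx$xxyy
  rot[5] = yyyxyxyxyyxx$xxyyx
  rot[6] = yyxyxyxyyxx$xxyyxy
  rot[7] = yxyxyxyyxx$xxyyxyy
  rot[8] = xyxyxyyxx$xxyyxyyy
  rot[9] = yxyxyyxx$xxyyxyyyx
  rot[10] = xyxyyxx$xxyyxyyyxy
  rot[11] = yxyyxx$xxyyxyyyxyx
  rot[12] = xyyxx$xxyyxyyyxyxy
  rot[13] = yyxx$xxyyxyyyxyxyx
  rot[14] = yxx$xxyyxyyyxyxyxy
  rot[15] = xx$xxyyxyyyxyxyxyy
  rot[16] = x$xxyyxyyyxyxyxyyx
  rot[17] = $xxyyxyyyxyxyxyyxx
Sorted (with $ < everything):
  sorted[0] = $xxyyxyyyxyxyxyyxx  (last char: 'x')
  sorted[1] = x$xxyyxyyyxyxyxyyx  (last char: 'x')
  sorted[2] = xx$xxyyxyyyxyxyxyy  (last char: 'y')
  sorted[3] = xxyyxyyyxyxyxyyxx$  (last char: '$')
  sorted[4] = xyxyxyyxx$xxyyxyyy  (last char: 'y')
  sorted[5] = xyxyyxx$xxyyxyyyxy  (last char: 'y')
  sorted[6] = xyyxx$xxyyxyyyxyxy  (last char: 'y')
  sorted[7] = xyyxyyyxyxyxyyxx$x  (last char: 'x')
  sorted[8] = xyyyxyxyxyyxx$xxyy  (last char: 'y')
  sorted[9] = yxx$xxyyxyyyxyxyxy  (last char: 'y')
  sorted[10] = yxyxyxyyxx$xxyyxyy  (last char: 'y')
  sorted[11] = yxyxyyxx$xxyyxyyyx  (last char: 'x')
  sorted[12] = yxyyxx$xxyyxyyyxyx  (last char: 'x')
  sorted[13] = yxyyyxyxyxyyxx$xxy  (last char: 'y')
  sorted[14] = yyxx$xxyyxyyyxyxyx  (last char: 'x')
  sorted[15] = yyxyxyxyyxx$xxyyxy  (last char: 'y')
  sorted[16] = yyxyyyxyxyxyyxx$xx  (last char: 'x')
  sorted[17] = yyyxyxyxyyxx$xxyyx  (last char: 'x')
Last column: xxy$yyyxyyyxxyxyxx
Original string S is at sorted index 3

Answer: xxy$yyyxyyyxxyxyxx
3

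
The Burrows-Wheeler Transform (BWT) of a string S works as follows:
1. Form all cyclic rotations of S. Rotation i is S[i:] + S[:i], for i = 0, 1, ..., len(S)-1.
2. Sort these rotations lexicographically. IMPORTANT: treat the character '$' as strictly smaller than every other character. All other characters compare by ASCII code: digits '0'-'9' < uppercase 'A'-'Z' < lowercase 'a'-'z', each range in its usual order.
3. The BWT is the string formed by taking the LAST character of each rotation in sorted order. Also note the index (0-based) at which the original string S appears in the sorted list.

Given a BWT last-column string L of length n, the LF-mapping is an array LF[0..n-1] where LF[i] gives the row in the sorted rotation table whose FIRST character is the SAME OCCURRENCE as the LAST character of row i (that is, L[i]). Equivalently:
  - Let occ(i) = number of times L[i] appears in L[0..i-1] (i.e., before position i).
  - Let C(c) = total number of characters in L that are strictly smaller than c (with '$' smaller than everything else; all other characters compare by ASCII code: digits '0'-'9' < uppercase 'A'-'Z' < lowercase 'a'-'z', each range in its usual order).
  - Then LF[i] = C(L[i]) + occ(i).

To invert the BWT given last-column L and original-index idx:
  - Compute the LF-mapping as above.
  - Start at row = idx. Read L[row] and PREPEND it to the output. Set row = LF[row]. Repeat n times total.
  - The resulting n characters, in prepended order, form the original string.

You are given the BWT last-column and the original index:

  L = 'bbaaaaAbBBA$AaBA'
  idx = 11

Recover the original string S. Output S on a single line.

Answer: aBaAaAbBbABaAab$

Derivation:
LF mapping: 13 14 8 9 10 11 1 15 5 6 2 0 3 12 7 4
Walk LF starting at row 11, prepending L[row]:
  step 1: row=11, L[11]='$', prepend. Next row=LF[11]=0
  step 2: row=0, L[0]='b', prepend. Next row=LF[0]=13
  step 3: row=13, L[13]='a', prepend. Next row=LF[13]=12
  step 4: row=12, L[12]='A', prepend. Next row=LF[12]=3
  step 5: row=3, L[3]='a', prepend. Next row=LF[3]=9
  step 6: row=9, L[9]='B', prepend. Next row=LF[9]=6
  step 7: row=6, L[6]='A', prepend. Next row=LF[6]=1
  step 8: row=1, L[1]='b', prepend. Next row=LF[1]=14
  step 9: row=14, L[14]='B', prepend. Next row=LF[14]=7
  step 10: row=7, L[7]='b', prepend. Next row=LF[7]=15
  step 11: row=15, L[15]='A', prepend. Next row=LF[15]=4
  step 12: row=4, L[4]='a', prepend. Next row=LF[4]=10
  step 13: row=10, L[10]='A', prepend. Next row=LF[10]=2
  step 14: row=2, L[2]='a', prepend. Next row=LF[2]=8
  step 15: row=8, L[8]='B', prepend. Next row=LF[8]=5
  step 16: row=5, L[5]='a', prepend. Next row=LF[5]=11
Reversed output: aBaAaAbBbABaAab$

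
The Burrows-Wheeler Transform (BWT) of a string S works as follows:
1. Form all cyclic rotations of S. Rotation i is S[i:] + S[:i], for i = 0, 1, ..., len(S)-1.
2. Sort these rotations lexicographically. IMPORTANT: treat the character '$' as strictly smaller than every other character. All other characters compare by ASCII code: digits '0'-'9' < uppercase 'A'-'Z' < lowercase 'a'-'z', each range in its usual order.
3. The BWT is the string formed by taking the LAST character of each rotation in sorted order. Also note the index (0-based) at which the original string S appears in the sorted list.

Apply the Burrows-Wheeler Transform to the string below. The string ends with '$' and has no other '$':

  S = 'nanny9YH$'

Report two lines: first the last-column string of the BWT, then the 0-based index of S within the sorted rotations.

All 9 rotations (rotation i = S[i:]+S[:i]):
  rot[0] = nanny9YH$
  rot[1] = anny9YH$n
  rot[2] = nny9YH$na
  rot[3] = ny9YH$nan
  rot[4] = y9YH$nann
  rot[5] = 9YH$nanny
  rot[6] = YH$nanny9
  rot[7] = H$nanny9Y
  rot[8] = $nanny9YH
Sorted (with $ < everything):
  sorted[0] = $nanny9YH  (last char: 'H')
  sorted[1] = 9YH$nanny  (last char: 'y')
  sorted[2] = H$nanny9Y  (last char: 'Y')
  sorted[3] = YH$nanny9  (last char: '9')
  sorted[4] = anny9YH$n  (last char: 'n')
  sorted[5] = nanny9YH$  (last char: '$')
  sorted[6] = nny9YH$na  (last char: 'a')
  sorted[7] = ny9YH$nan  (last char: 'n')
  sorted[8] = y9YH$nann  (last char: 'n')
Last column: HyY9n$ann
Original string S is at sorted index 5

Answer: HyY9n$ann
5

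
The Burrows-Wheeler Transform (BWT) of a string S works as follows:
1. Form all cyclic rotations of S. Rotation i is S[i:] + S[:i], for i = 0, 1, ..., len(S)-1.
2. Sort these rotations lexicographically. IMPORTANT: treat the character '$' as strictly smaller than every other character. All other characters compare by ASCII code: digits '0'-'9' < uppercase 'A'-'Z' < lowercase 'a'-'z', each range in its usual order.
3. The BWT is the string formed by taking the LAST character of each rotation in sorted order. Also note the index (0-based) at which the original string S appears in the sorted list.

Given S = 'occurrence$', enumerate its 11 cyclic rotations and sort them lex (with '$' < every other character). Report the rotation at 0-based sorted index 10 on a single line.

Answer: urrence$occ

Derivation:
All 11 rotations (rotation i = S[i:]+S[:i]):
  rot[0] = occurrence$
  rot[1] = ccurrence$o
  rot[2] = currence$oc
  rot[3] = urrence$occ
  rot[4] = rrence$occu
  rot[5] = rence$occur
  rot[6] = ence$occurr
  rot[7] = nce$occurre
  rot[8] = ce$occurren
  rot[9] = e$occurrenc
  rot[10] = $occurrence
Sorted (with $ < everything):
  sorted[0] = $occurrence
  sorted[1] = ccurrence$o
  sorted[2] = ce$occurren
  sorted[3] = currence$oc
  sorted[4] = e$occurrenc
  sorted[5] = ence$occurr
  sorted[6] = nce$occurre
  sorted[7] = occurrence$
  sorted[8] = rence$occur
  sorted[9] = rrence$occu
  sorted[10] = urrence$occ
sorted[10] = urrence$occ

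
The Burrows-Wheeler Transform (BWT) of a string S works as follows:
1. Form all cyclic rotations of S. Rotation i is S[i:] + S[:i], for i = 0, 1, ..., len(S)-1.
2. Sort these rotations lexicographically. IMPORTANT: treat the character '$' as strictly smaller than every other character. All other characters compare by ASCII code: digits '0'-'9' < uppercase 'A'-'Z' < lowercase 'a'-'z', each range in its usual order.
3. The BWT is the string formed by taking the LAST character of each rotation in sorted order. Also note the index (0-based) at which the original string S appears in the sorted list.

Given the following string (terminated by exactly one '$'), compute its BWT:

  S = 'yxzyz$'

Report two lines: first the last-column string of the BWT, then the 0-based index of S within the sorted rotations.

All 6 rotations (rotation i = S[i:]+S[:i]):
  rot[0] = yxzyz$
  rot[1] = xzyz$y
  rot[2] = zyz$yx
  rot[3] = yz$yxz
  rot[4] = z$yxzy
  rot[5] = $yxzyz
Sorted (with $ < everything):
  sorted[0] = $yxzyz  (last char: 'z')
  sorted[1] = xzyz$y  (last char: 'y')
  sorted[2] = yxzyz$  (last char: '$')
  sorted[3] = yz$yxz  (last char: 'z')
  sorted[4] = z$yxzy  (last char: 'y')
  sorted[5] = zyz$yx  (last char: 'x')
Last column: zy$zyx
Original string S is at sorted index 2

Answer: zy$zyx
2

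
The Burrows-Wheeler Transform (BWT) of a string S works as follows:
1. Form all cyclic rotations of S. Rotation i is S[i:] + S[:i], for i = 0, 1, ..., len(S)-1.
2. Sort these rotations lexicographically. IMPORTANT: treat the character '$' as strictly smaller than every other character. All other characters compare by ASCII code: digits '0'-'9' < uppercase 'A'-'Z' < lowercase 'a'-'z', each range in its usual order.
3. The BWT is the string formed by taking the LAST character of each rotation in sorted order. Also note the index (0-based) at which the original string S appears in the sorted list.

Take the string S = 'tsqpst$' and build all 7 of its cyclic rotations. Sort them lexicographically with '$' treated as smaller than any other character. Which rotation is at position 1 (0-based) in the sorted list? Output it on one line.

All 7 rotations (rotation i = S[i:]+S[:i]):
  rot[0] = tsqpst$
  rot[1] = sqpst$t
  rot[2] = qpst$ts
  rot[3] = pst$tsq
  rot[4] = st$tsqp
  rot[5] = t$tsqps
  rot[6] = $tsqpst
Sorted (with $ < everything):
  sorted[0] = $tsqpst
  sorted[1] = pst$tsq
  sorted[2] = qpst$ts
  sorted[3] = sqpst$t
  sorted[4] = st$tsqp
  sorted[5] = t$tsqps
  sorted[6] = tsqpst$
sorted[1] = pst$tsq

Answer: pst$tsq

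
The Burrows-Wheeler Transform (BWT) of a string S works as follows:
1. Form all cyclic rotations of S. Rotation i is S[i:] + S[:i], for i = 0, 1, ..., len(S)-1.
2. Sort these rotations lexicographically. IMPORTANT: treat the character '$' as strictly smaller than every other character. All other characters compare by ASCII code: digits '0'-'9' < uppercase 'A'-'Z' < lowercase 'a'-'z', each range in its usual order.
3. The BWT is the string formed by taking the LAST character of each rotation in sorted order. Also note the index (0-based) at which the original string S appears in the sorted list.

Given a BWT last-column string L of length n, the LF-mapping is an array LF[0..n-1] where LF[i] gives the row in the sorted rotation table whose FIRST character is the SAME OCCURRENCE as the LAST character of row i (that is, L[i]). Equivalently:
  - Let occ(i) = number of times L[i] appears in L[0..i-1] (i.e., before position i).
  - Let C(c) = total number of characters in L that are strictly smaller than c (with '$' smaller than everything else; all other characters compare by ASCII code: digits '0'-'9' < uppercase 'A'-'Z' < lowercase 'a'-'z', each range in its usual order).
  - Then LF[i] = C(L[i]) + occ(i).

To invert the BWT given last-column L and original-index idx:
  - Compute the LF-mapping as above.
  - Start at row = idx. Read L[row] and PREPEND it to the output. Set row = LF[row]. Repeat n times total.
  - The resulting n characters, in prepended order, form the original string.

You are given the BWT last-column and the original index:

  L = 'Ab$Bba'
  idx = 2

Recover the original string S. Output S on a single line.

LF mapping: 1 4 0 2 5 3
Walk LF starting at row 2, prepending L[row]:
  step 1: row=2, L[2]='$', prepend. Next row=LF[2]=0
  step 2: row=0, L[0]='A', prepend. Next row=LF[0]=1
  step 3: row=1, L[1]='b', prepend. Next row=LF[1]=4
  step 4: row=4, L[4]='b', prepend. Next row=LF[4]=5
  step 5: row=5, L[5]='a', prepend. Next row=LF[5]=3
  step 6: row=3, L[3]='B', prepend. Next row=LF[3]=2
Reversed output: BabbA$

Answer: BabbA$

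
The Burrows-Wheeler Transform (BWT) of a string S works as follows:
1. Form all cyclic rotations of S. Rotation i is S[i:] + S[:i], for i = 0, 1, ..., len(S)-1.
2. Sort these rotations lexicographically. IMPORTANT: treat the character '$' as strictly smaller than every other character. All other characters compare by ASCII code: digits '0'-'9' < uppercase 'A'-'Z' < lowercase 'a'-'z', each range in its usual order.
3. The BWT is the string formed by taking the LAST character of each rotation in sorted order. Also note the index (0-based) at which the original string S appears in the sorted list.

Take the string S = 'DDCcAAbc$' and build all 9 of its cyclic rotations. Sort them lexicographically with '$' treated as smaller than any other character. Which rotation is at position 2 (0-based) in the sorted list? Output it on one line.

Answer: Abc$DDCcA

Derivation:
All 9 rotations (rotation i = S[i:]+S[:i]):
  rot[0] = DDCcAAbc$
  rot[1] = DCcAAbc$D
  rot[2] = CcAAbc$DD
  rot[3] = cAAbc$DDC
  rot[4] = AAbc$DDCc
  rot[5] = Abc$DDCcA
  rot[6] = bc$DDCcAA
  rot[7] = c$DDCcAAb
  rot[8] = $DDCcAAbc
Sorted (with $ < everything):
  sorted[0] = $DDCcAAbc
  sorted[1] = AAbc$DDCc
  sorted[2] = Abc$DDCcA
  sorted[3] = CcAAbc$DD
  sorted[4] = DCcAAbc$D
  sorted[5] = DDCcAAbc$
  sorted[6] = bc$DDCcAA
  sorted[7] = c$DDCcAAb
  sorted[8] = cAAbc$DDC
sorted[2] = Abc$DDCcA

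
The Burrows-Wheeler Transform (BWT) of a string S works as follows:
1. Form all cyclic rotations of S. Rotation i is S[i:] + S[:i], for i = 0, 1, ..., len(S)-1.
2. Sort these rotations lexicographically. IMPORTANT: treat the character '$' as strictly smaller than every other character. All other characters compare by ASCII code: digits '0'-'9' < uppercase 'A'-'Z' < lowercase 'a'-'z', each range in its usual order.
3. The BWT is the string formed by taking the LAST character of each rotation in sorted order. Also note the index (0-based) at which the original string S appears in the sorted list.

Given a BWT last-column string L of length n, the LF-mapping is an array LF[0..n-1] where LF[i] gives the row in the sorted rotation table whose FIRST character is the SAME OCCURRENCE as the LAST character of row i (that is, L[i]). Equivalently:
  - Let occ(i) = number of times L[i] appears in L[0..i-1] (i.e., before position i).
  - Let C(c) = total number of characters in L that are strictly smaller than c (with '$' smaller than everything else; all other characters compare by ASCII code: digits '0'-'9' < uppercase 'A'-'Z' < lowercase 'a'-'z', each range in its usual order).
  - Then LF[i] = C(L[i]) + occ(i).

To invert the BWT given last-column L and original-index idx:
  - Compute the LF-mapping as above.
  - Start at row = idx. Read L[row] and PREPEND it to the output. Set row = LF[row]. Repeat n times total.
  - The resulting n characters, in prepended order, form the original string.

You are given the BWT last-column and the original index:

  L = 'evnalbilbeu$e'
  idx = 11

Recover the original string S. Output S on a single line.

LF mapping: 4 12 10 1 8 2 7 9 3 5 11 0 6
Walk LF starting at row 11, prepending L[row]:
  step 1: row=11, L[11]='$', prepend. Next row=LF[11]=0
  step 2: row=0, L[0]='e', prepend. Next row=LF[0]=4
  step 3: row=4, L[4]='l', prepend. Next row=LF[4]=8
  step 4: row=8, L[8]='b', prepend. Next row=LF[8]=3
  step 5: row=3, L[3]='a', prepend. Next row=LF[3]=1
  step 6: row=1, L[1]='v', prepend. Next row=LF[1]=12
  step 7: row=12, L[12]='e', prepend. Next row=LF[12]=6
  step 8: row=6, L[6]='i', prepend. Next row=LF[6]=7
  step 9: row=7, L[7]='l', prepend. Next row=LF[7]=9
  step 10: row=9, L[9]='e', prepend. Next row=LF[9]=5
  step 11: row=5, L[5]='b', prepend. Next row=LF[5]=2
  step 12: row=2, L[2]='n', prepend. Next row=LF[2]=10
  step 13: row=10, L[10]='u', prepend. Next row=LF[10]=11
Reversed output: unbelievable$

Answer: unbelievable$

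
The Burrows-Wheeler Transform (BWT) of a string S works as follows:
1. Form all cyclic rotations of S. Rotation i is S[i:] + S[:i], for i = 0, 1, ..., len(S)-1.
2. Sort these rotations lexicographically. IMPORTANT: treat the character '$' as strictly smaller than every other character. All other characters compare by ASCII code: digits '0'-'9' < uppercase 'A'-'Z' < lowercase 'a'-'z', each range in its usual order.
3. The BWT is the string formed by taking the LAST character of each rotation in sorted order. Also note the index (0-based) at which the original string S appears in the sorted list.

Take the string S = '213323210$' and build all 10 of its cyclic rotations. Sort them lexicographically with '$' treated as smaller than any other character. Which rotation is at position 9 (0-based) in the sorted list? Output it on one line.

Answer: 3323210$21

Derivation:
All 10 rotations (rotation i = S[i:]+S[:i]):
  rot[0] = 213323210$
  rot[1] = 13323210$2
  rot[2] = 3323210$21
  rot[3] = 323210$213
  rot[4] = 23210$2133
  rot[5] = 3210$21332
  rot[6] = 210$213323
  rot[7] = 10$2133232
  rot[8] = 0$21332321
  rot[9] = $213323210
Sorted (with $ < everything):
  sorted[0] = $213323210
  sorted[1] = 0$21332321
  sorted[2] = 10$2133232
  sorted[3] = 13323210$2
  sorted[4] = 210$213323
  sorted[5] = 213323210$
  sorted[6] = 23210$2133
  sorted[7] = 3210$21332
  sorted[8] = 323210$213
  sorted[9] = 3323210$21
sorted[9] = 3323210$21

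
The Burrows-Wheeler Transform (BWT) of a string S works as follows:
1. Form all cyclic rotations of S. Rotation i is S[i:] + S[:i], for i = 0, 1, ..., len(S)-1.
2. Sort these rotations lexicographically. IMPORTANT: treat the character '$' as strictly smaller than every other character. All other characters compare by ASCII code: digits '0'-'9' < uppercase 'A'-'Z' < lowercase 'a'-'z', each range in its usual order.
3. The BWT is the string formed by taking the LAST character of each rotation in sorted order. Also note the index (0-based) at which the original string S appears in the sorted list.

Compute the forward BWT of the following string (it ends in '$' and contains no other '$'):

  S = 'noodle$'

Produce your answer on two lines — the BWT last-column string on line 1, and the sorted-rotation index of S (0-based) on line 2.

Answer: eold$on
4

Derivation:
All 7 rotations (rotation i = S[i:]+S[:i]):
  rot[0] = noodle$
  rot[1] = oodle$n
  rot[2] = odle$no
  rot[3] = dle$noo
  rot[4] = le$nood
  rot[5] = e$noodl
  rot[6] = $noodle
Sorted (with $ < everything):
  sorted[0] = $noodle  (last char: 'e')
  sorted[1] = dle$noo  (last char: 'o')
  sorted[2] = e$noodl  (last char: 'l')
  sorted[3] = le$nood  (last char: 'd')
  sorted[4] = noodle$  (last char: '$')
  sorted[5] = odle$no  (last char: 'o')
  sorted[6] = oodle$n  (last char: 'n')
Last column: eold$on
Original string S is at sorted index 4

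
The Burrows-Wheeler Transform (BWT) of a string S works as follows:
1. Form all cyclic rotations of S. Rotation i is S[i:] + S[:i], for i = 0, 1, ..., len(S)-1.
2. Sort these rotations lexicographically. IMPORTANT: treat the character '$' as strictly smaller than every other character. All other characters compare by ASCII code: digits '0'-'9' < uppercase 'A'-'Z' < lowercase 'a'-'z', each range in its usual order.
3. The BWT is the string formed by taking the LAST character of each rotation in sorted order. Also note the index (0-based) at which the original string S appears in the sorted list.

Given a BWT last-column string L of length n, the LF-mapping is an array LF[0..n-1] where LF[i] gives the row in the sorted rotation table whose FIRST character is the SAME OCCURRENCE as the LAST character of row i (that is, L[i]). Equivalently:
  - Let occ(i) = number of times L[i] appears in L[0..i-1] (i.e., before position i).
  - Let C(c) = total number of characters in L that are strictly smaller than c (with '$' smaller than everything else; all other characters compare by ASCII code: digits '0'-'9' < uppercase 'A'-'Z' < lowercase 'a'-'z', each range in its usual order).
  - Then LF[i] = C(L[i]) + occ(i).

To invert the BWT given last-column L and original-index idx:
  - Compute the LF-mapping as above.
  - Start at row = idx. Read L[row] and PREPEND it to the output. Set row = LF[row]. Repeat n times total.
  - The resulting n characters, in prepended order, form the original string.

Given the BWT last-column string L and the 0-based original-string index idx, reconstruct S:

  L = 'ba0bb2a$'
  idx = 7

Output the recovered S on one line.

LF mapping: 5 3 1 6 7 2 4 0
Walk LF starting at row 7, prepending L[row]:
  step 1: row=7, L[7]='$', prepend. Next row=LF[7]=0
  step 2: row=0, L[0]='b', prepend. Next row=LF[0]=5
  step 3: row=5, L[5]='2', prepend. Next row=LF[5]=2
  step 4: row=2, L[2]='0', prepend. Next row=LF[2]=1
  step 5: row=1, L[1]='a', prepend. Next row=LF[1]=3
  step 6: row=3, L[3]='b', prepend. Next row=LF[3]=6
  step 7: row=6, L[6]='a', prepend. Next row=LF[6]=4
  step 8: row=4, L[4]='b', prepend. Next row=LF[4]=7
Reversed output: baba02b$

Answer: baba02b$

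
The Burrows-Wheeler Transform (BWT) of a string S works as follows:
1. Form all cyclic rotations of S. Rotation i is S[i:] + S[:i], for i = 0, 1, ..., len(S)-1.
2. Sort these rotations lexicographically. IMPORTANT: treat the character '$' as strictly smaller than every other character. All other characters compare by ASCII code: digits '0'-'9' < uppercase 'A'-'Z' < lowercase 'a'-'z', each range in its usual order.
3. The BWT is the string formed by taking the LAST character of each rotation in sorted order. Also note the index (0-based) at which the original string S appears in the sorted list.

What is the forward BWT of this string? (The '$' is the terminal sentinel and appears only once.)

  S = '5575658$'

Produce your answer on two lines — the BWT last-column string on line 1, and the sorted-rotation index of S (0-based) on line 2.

All 8 rotations (rotation i = S[i:]+S[:i]):
  rot[0] = 5575658$
  rot[1] = 575658$5
  rot[2] = 75658$55
  rot[3] = 5658$557
  rot[4] = 658$5575
  rot[5] = 58$55756
  rot[6] = 8$557565
  rot[7] = $5575658
Sorted (with $ < everything):
  sorted[0] = $5575658  (last char: '8')
  sorted[1] = 5575658$  (last char: '$')
  sorted[2] = 5658$557  (last char: '7')
  sorted[3] = 575658$5  (last char: '5')
  sorted[4] = 58$55756  (last char: '6')
  sorted[5] = 658$5575  (last char: '5')
  sorted[6] = 75658$55  (last char: '5')
  sorted[7] = 8$557565  (last char: '5')
Last column: 8$756555
Original string S is at sorted index 1

Answer: 8$756555
1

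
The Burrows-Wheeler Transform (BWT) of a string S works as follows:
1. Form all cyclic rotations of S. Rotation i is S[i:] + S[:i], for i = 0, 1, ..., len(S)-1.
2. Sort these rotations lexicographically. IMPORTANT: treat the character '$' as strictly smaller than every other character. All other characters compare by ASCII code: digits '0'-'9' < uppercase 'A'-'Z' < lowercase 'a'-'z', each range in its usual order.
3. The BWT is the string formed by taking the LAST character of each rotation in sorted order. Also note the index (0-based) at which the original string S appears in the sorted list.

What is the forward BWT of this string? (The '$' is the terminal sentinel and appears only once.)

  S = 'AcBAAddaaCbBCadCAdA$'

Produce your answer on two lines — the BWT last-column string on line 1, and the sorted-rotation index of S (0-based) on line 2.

All 20 rotations (rotation i = S[i:]+S[:i]):
  rot[0] = AcBAAddaaCbBCadCAdA$
  rot[1] = cBAAddaaCbBCadCAdA$A
  rot[2] = BAAddaaCbBCadCAdA$Ac
  rot[3] = AAddaaCbBCadCAdA$AcB
  rot[4] = AddaaCbBCadCAdA$AcBA
  rot[5] = ddaaCbBCadCAdA$AcBAA
  rot[6] = daaCbBCadCAdA$AcBAAd
  rot[7] = aaCbBCadCAdA$AcBAAdd
  rot[8] = aCbBCadCAdA$AcBAAdda
  rot[9] = CbBCadCAdA$AcBAAddaa
  rot[10] = bBCadCAdA$AcBAAddaaC
  rot[11] = BCadCAdA$AcBAAddaaCb
  rot[12] = CadCAdA$AcBAAddaaCbB
  rot[13] = adCAdA$AcBAAddaaCbBC
  rot[14] = dCAdA$AcBAAddaaCbBCa
  rot[15] = CAdA$AcBAAddaaCbBCad
  rot[16] = AdA$AcBAAddaaCbBCadC
  rot[17] = dA$AcBAAddaaCbBCadCA
  rot[18] = A$AcBAAddaaCbBCadCAd
  rot[19] = $AcBAAddaaCbBCadCAdA
Sorted (with $ < everything):
  sorted[0] = $AcBAAddaaCbBCadCAdA  (last char: 'A')
  sorted[1] = A$AcBAAddaaCbBCadCAd  (last char: 'd')
  sorted[2] = AAddaaCbBCadCAdA$AcB  (last char: 'B')
  sorted[3] = AcBAAddaaCbBCadCAdA$  (last char: '$')
  sorted[4] = AdA$AcBAAddaaCbBCadC  (last char: 'C')
  sorted[5] = AddaaCbBCadCAdA$AcBA  (last char: 'A')
  sorted[6] = BAAddaaCbBCadCAdA$Ac  (last char: 'c')
  sorted[7] = BCadCAdA$AcBAAddaaCb  (last char: 'b')
  sorted[8] = CAdA$AcBAAddaaCbBCad  (last char: 'd')
  sorted[9] = CadCAdA$AcBAAddaaCbB  (last char: 'B')
  sorted[10] = CbBCadCAdA$AcBAAddaa  (last char: 'a')
  sorted[11] = aCbBCadCAdA$AcBAAdda  (last char: 'a')
  sorted[12] = aaCbBCadCAdA$AcBAAdd  (last char: 'd')
  sorted[13] = adCAdA$AcBAAddaaCbBC  (last char: 'C')
  sorted[14] = bBCadCAdA$AcBAAddaaC  (last char: 'C')
  sorted[15] = cBAAddaaCbBCadCAdA$A  (last char: 'A')
  sorted[16] = dA$AcBAAddaaCbBCadCA  (last char: 'A')
  sorted[17] = dCAdA$AcBAAddaaCbBCa  (last char: 'a')
  sorted[18] = daaCbBCadCAdA$AcBAAd  (last char: 'd')
  sorted[19] = ddaaCbBCadCAdA$AcBAA  (last char: 'A')
Last column: AdB$CAcbdBaadCCAAadA
Original string S is at sorted index 3

Answer: AdB$CAcbdBaadCCAAadA
3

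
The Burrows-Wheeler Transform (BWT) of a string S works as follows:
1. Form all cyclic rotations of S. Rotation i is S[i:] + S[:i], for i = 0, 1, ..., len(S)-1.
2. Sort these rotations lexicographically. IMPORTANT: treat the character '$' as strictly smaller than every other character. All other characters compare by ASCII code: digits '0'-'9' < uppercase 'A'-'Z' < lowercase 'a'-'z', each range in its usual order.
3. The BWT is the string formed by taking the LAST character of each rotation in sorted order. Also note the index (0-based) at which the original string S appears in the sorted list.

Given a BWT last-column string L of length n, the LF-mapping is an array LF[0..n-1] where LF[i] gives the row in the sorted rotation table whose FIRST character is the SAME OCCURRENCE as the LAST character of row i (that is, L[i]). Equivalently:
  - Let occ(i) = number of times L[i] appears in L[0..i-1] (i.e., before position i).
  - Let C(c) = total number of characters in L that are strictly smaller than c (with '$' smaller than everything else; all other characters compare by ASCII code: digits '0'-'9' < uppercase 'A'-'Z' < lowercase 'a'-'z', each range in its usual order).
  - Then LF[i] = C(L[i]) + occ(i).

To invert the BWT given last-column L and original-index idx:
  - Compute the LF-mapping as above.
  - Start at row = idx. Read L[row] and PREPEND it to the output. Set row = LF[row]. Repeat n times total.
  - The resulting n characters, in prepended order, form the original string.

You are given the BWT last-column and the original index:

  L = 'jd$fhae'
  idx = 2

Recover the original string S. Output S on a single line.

LF mapping: 6 2 0 4 5 1 3
Walk LF starting at row 2, prepending L[row]:
  step 1: row=2, L[2]='$', prepend. Next row=LF[2]=0
  step 2: row=0, L[0]='j', prepend. Next row=LF[0]=6
  step 3: row=6, L[6]='e', prepend. Next row=LF[6]=3
  step 4: row=3, L[3]='f', prepend. Next row=LF[3]=4
  step 5: row=4, L[4]='h', prepend. Next row=LF[4]=5
  step 6: row=5, L[5]='a', prepend. Next row=LF[5]=1
  step 7: row=1, L[1]='d', prepend. Next row=LF[1]=2
Reversed output: dahfej$

Answer: dahfej$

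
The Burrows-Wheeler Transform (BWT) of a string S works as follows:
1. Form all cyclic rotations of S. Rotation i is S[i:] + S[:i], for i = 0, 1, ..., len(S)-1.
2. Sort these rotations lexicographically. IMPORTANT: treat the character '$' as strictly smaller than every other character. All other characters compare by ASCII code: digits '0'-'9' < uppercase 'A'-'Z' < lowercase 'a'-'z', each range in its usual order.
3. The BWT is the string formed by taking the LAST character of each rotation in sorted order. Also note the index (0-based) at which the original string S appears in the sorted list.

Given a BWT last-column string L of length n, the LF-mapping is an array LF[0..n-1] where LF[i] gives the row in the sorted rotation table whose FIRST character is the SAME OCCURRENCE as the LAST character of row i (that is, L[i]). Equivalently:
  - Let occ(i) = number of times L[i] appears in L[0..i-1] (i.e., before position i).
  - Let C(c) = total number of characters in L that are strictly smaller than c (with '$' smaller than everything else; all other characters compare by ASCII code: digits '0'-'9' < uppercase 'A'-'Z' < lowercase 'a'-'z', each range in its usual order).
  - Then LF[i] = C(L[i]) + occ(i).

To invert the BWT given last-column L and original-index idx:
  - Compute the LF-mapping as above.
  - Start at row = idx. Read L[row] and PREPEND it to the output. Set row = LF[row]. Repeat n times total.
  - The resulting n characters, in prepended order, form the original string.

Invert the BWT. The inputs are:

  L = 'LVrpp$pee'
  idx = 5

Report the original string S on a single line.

LF mapping: 1 2 8 5 6 0 7 3 4
Walk LF starting at row 5, prepending L[row]:
  step 1: row=5, L[5]='$', prepend. Next row=LF[5]=0
  step 2: row=0, L[0]='L', prepend. Next row=LF[0]=1
  step 3: row=1, L[1]='V', prepend. Next row=LF[1]=2
  step 4: row=2, L[2]='r', prepend. Next row=LF[2]=8
  step 5: row=8, L[8]='e', prepend. Next row=LF[8]=4
  step 6: row=4, L[4]='p', prepend. Next row=LF[4]=6
  step 7: row=6, L[6]='p', prepend. Next row=LF[6]=7
  step 8: row=7, L[7]='e', prepend. Next row=LF[7]=3
  step 9: row=3, L[3]='p', prepend. Next row=LF[3]=5
Reversed output: pepperVL$

Answer: pepperVL$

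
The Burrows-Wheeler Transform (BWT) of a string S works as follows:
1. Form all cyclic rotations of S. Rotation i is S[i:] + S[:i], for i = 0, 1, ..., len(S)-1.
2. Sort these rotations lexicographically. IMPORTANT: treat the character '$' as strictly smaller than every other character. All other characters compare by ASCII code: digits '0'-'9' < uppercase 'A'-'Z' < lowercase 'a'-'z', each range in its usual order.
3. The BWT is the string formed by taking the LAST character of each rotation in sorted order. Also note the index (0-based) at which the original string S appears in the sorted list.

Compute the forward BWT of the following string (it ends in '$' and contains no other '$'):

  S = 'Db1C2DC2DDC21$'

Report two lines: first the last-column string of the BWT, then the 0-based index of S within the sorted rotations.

Answer: 12bCCCD1DD22$D
12

Derivation:
All 14 rotations (rotation i = S[i:]+S[:i]):
  rot[0] = Db1C2DC2DDC21$
  rot[1] = b1C2DC2DDC21$D
  rot[2] = 1C2DC2DDC21$Db
  rot[3] = C2DC2DDC21$Db1
  rot[4] = 2DC2DDC21$Db1C
  rot[5] = DC2DDC21$Db1C2
  rot[6] = C2DDC21$Db1C2D
  rot[7] = 2DDC21$Db1C2DC
  rot[8] = DDC21$Db1C2DC2
  rot[9] = DC21$Db1C2DC2D
  rot[10] = C21$Db1C2DC2DD
  rot[11] = 21$Db1C2DC2DDC
  rot[12] = 1$Db1C2DC2DDC2
  rot[13] = $Db1C2DC2DDC21
Sorted (with $ < everything):
  sorted[0] = $Db1C2DC2DDC21  (last char: '1')
  sorted[1] = 1$Db1C2DC2DDC2  (last char: '2')
  sorted[2] = 1C2DC2DDC21$Db  (last char: 'b')
  sorted[3] = 21$Db1C2DC2DDC  (last char: 'C')
  sorted[4] = 2DC2DDC21$Db1C  (last char: 'C')
  sorted[5] = 2DDC21$Db1C2DC  (last char: 'C')
  sorted[6] = C21$Db1C2DC2DD  (last char: 'D')
  sorted[7] = C2DC2DDC21$Db1  (last char: '1')
  sorted[8] = C2DDC21$Db1C2D  (last char: 'D')
  sorted[9] = DC21$Db1C2DC2D  (last char: 'D')
  sorted[10] = DC2DDC21$Db1C2  (last char: '2')
  sorted[11] = DDC21$Db1C2DC2  (last char: '2')
  sorted[12] = Db1C2DC2DDC21$  (last char: '$')
  sorted[13] = b1C2DC2DDC21$D  (last char: 'D')
Last column: 12bCCCD1DD22$D
Original string S is at sorted index 12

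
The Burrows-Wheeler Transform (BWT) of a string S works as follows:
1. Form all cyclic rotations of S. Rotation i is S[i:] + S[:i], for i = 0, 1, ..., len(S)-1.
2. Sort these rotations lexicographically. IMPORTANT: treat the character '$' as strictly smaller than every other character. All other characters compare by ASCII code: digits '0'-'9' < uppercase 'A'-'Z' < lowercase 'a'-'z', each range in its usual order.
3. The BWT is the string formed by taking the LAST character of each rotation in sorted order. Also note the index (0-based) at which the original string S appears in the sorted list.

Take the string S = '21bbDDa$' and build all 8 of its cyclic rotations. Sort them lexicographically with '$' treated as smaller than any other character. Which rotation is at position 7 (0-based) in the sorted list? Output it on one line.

Answer: bbDDa$21

Derivation:
All 8 rotations (rotation i = S[i:]+S[:i]):
  rot[0] = 21bbDDa$
  rot[1] = 1bbDDa$2
  rot[2] = bbDDa$21
  rot[3] = bDDa$21b
  rot[4] = DDa$21bb
  rot[5] = Da$21bbD
  rot[6] = a$21bbDD
  rot[7] = $21bbDDa
Sorted (with $ < everything):
  sorted[0] = $21bbDDa
  sorted[1] = 1bbDDa$2
  sorted[2] = 21bbDDa$
  sorted[3] = DDa$21bb
  sorted[4] = Da$21bbD
  sorted[5] = a$21bbDD
  sorted[6] = bDDa$21b
  sorted[7] = bbDDa$21
sorted[7] = bbDDa$21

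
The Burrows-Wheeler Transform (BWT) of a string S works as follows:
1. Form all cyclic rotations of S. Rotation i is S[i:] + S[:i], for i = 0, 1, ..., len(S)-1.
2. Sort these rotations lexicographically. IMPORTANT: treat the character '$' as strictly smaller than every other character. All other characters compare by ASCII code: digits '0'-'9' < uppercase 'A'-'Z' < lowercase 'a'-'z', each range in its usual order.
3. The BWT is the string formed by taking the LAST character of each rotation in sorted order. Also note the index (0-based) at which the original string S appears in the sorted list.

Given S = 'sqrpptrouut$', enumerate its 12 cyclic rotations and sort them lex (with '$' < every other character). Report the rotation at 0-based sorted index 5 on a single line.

All 12 rotations (rotation i = S[i:]+S[:i]):
  rot[0] = sqrpptrouut$
  rot[1] = qrpptrouut$s
  rot[2] = rpptrouut$sq
  rot[3] = pptrouut$sqr
  rot[4] = ptrouut$sqrp
  rot[5] = trouut$sqrpp
  rot[6] = rouut$sqrppt
  rot[7] = ouut$sqrpptr
  rot[8] = uut$sqrpptro
  rot[9] = ut$sqrpptrou
  rot[10] = t$sqrpptrouu
  rot[11] = $sqrpptrouut
Sorted (with $ < everything):
  sorted[0] = $sqrpptrouut
  sorted[1] = ouut$sqrpptr
  sorted[2] = pptrouut$sqr
  sorted[3] = ptrouut$sqrp
  sorted[4] = qrpptrouut$s
  sorted[5] = rouut$sqrppt
  sorted[6] = rpptrouut$sq
  sorted[7] = sqrpptrouut$
  sorted[8] = t$sqrpptrouu
  sorted[9] = trouut$sqrpp
  sorted[10] = ut$sqrpptrou
  sorted[11] = uut$sqrpptro
sorted[5] = rouut$sqrppt

Answer: rouut$sqrppt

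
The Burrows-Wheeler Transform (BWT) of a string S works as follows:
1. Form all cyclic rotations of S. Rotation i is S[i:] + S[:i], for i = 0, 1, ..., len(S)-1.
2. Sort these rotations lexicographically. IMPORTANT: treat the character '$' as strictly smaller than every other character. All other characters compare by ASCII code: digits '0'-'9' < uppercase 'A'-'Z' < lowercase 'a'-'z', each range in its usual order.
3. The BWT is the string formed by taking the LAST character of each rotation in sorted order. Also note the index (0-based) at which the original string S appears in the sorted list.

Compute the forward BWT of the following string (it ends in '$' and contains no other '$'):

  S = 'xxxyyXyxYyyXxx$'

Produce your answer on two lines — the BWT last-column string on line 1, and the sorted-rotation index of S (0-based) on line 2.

All 15 rotations (rotation i = S[i:]+S[:i]):
  rot[0] = xxxyyXyxYyyXxx$
  rot[1] = xxyyXyxYyyXxx$x
  rot[2] = xyyXyxYyyXxx$xx
  rot[3] = yyXyxYyyXxx$xxx
  rot[4] = yXyxYyyXxx$xxxy
  rot[5] = XyxYyyXxx$xxxyy
  rot[6] = yxYyyXxx$xxxyyX
  rot[7] = xYyyXxx$xxxyyXy
  rot[8] = YyyXxx$xxxyyXyx
  rot[9] = yyXxx$xxxyyXyxY
  rot[10] = yXxx$xxxyyXyxYy
  rot[11] = Xxx$xxxyyXyxYyy
  rot[12] = xx$xxxyyXyxYyyX
  rot[13] = x$xxxyyXyxYyyXx
  rot[14] = $xxxyyXyxYyyXxx
Sorted (with $ < everything):
  sorted[0] = $xxxyyXyxYyyXxx  (last char: 'x')
  sorted[1] = Xxx$xxxyyXyxYyy  (last char: 'y')
  sorted[2] = XyxYyyXxx$xxxyy  (last char: 'y')
  sorted[3] = YyyXxx$xxxyyXyx  (last char: 'x')
  sorted[4] = x$xxxyyXyxYyyXx  (last char: 'x')
  sorted[5] = xYyyXxx$xxxyyXy  (last char: 'y')
  sorted[6] = xx$xxxyyXyxYyyX  (last char: 'X')
  sorted[7] = xxxyyXyxYyyXxx$  (last char: '$')
  sorted[8] = xxyyXyxYyyXxx$x  (last char: 'x')
  sorted[9] = xyyXyxYyyXxx$xx  (last char: 'x')
  sorted[10] = yXxx$xxxyyXyxYy  (last char: 'y')
  sorted[11] = yXyxYyyXxx$xxxy  (last char: 'y')
  sorted[12] = yxYyyXxx$xxxyyX  (last char: 'X')
  sorted[13] = yyXxx$xxxyyXyxY  (last char: 'Y')
  sorted[14] = yyXyxYyyXxx$xxx  (last char: 'x')
Last column: xyyxxyX$xxyyXYx
Original string S is at sorted index 7

Answer: xyyxxyX$xxyyXYx
7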